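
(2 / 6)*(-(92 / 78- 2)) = 32 / 117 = 0.27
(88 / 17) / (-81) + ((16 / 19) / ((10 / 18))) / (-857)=-7362808 / 112108455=-0.07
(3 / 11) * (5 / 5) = 3 / 11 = 0.27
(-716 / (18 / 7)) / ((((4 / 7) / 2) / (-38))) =333298 / 9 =37033.11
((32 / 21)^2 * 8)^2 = 67108864 / 194481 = 345.07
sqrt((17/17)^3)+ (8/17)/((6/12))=33/17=1.94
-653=-653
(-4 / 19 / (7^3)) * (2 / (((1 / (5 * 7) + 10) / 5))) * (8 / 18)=-0.00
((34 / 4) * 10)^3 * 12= 7369500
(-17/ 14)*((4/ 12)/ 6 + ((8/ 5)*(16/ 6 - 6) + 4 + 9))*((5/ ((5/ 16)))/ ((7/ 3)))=-9452/ 147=-64.30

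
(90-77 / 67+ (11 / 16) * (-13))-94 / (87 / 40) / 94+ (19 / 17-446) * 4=-2695449995 / 1585488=-1700.08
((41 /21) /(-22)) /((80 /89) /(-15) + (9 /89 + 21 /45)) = -18245 /104412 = -0.17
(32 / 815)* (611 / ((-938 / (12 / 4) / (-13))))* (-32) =-12200448 / 382235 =-31.92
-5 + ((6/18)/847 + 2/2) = -10163/2541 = -4.00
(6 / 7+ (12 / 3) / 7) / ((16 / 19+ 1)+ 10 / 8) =152 / 329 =0.46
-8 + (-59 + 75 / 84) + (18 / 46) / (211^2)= -1895392281 / 28671524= -66.11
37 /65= 0.57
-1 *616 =-616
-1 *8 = -8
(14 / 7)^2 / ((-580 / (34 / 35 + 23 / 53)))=-2607 / 268975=-0.01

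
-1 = -1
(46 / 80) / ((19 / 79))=1817 / 760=2.39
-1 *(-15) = 15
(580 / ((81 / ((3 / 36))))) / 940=0.00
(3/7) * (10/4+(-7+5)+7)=45/14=3.21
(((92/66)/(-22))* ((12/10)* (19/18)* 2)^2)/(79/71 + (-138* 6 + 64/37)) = 87247924/177045999075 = 0.00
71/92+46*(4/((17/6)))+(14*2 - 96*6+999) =808139/1564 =516.71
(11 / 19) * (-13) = -143 / 19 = -7.53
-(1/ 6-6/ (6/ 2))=11/ 6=1.83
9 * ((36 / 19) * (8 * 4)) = 10368 / 19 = 545.68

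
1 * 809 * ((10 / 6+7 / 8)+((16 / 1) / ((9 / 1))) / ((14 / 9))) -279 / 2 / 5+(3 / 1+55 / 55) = 2483779 / 840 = 2956.88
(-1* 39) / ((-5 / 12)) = 468 / 5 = 93.60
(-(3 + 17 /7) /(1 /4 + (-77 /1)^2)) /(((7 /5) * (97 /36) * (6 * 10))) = -456 /112726901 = -0.00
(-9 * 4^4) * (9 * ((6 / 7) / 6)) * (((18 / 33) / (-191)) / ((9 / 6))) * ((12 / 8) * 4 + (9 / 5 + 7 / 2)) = 4686336 / 73535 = 63.73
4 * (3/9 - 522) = -6260/3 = -2086.67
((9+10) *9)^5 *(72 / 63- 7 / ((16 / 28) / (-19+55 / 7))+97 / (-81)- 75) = 125775902519109 / 14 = 8983993037079.21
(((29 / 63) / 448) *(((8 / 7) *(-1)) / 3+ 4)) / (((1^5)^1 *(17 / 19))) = 0.00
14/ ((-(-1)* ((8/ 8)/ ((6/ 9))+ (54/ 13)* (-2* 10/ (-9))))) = 364/ 279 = 1.30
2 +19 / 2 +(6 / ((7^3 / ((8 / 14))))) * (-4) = 55031 / 4802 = 11.46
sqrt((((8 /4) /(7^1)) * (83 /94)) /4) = sqrt(27307) /658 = 0.25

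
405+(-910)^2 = 828505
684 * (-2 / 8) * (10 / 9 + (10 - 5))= -1045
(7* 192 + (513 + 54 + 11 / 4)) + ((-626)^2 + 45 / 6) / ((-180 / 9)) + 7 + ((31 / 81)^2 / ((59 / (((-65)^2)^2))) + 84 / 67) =26643.24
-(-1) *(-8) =-8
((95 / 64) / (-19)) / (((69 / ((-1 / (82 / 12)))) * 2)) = 5 / 60352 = 0.00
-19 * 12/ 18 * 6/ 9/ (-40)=19/ 90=0.21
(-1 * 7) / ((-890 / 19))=133 / 890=0.15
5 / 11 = 0.45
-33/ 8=-4.12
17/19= 0.89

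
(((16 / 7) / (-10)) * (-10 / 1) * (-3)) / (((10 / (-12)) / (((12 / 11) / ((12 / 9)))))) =2592 / 385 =6.73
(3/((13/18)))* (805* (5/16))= 108675/104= 1044.95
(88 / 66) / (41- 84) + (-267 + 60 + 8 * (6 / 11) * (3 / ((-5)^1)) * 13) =-1710373 / 7095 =-241.07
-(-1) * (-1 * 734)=-734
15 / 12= 5 / 4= 1.25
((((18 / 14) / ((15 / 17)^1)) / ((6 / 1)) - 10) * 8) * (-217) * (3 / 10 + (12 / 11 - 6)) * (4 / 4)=-21469422 / 275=-78070.63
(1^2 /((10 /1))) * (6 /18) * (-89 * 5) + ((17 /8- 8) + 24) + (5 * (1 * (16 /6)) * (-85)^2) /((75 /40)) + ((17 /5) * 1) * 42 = 51523.87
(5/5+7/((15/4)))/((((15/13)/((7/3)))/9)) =52.17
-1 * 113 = -113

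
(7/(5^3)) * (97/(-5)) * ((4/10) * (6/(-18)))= 1358/9375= 0.14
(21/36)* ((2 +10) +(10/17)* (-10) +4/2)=161/34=4.74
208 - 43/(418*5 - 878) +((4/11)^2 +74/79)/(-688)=207204669895/996353688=207.96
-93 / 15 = -6.20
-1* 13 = -13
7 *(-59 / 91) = -59 / 13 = -4.54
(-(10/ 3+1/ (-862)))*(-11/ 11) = 8617/ 2586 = 3.33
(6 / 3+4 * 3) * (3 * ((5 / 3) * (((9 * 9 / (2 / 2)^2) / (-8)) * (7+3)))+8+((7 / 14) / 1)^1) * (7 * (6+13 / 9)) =-6536453 / 18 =-363136.28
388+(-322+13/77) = 5095/77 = 66.17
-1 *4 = -4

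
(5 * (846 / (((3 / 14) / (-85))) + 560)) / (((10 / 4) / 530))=-355121200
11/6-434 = -432.17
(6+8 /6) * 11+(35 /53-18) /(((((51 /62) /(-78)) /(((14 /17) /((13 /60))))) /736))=211360179034 /45951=4599686.17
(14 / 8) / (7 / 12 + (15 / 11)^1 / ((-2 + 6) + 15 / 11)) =1239 / 593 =2.09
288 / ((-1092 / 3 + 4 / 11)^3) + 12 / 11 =23999868231 / 22000000000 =1.09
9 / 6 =1.50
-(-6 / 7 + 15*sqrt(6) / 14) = 6 / 7 - 15*sqrt(6) / 14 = -1.77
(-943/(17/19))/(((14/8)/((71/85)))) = -5088428/10115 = -503.06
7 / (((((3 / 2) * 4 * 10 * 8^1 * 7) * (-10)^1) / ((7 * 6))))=-7 / 800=-0.01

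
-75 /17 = -4.41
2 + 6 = 8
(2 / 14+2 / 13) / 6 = 9 / 182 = 0.05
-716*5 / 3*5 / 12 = -4475 / 9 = -497.22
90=90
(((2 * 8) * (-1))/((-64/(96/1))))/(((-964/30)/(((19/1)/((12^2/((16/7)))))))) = -0.23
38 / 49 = 0.78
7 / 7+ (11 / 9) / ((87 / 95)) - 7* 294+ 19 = -1594709 / 783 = -2036.67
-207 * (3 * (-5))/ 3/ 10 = 207/ 2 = 103.50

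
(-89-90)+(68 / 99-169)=-34384 / 99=-347.31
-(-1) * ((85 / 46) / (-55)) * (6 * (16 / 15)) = -0.22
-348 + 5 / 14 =-4867 / 14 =-347.64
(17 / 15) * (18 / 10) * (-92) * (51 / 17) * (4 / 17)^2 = -13248 / 425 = -31.17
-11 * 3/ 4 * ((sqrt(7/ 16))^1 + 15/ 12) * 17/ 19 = -2805/ 304 -561 * sqrt(7)/ 304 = -14.11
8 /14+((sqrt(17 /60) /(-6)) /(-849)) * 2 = 0.57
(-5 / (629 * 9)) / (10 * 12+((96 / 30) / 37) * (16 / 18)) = -25 / 3398776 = -0.00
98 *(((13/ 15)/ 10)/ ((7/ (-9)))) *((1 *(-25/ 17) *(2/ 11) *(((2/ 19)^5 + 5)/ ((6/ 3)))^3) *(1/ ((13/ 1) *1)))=39850767459959429886843/ 11355483018346349127652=3.51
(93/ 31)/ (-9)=-1/ 3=-0.33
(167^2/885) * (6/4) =47.27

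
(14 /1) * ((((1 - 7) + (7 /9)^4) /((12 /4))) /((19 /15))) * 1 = -2587550 /124659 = -20.76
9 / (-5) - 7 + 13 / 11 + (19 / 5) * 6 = 167 / 11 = 15.18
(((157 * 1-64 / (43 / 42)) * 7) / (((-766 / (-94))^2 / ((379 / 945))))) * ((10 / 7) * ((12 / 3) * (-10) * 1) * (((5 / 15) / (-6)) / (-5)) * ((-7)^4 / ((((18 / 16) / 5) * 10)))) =-37335833103968 / 13794780249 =-2706.52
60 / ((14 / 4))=120 / 7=17.14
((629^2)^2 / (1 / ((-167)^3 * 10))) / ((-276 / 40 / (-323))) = -23548026590929984366900 / 69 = -341275747694637454592.75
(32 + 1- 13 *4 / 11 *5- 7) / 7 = 26 / 77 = 0.34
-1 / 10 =-0.10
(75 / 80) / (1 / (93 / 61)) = 1395 / 976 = 1.43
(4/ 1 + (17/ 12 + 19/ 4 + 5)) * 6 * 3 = 273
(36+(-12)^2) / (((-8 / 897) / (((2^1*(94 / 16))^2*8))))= -89166285 / 4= -22291571.25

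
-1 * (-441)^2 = -194481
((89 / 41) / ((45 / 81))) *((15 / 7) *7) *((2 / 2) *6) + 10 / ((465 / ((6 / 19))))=8492366 / 24149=351.67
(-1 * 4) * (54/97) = -216/97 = -2.23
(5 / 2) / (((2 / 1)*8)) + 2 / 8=13 / 32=0.41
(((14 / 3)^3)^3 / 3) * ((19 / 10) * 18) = 392559888896 / 32805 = 11966465.14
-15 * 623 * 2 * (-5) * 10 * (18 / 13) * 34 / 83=571914000 / 1079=530040.78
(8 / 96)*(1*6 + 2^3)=7 / 6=1.17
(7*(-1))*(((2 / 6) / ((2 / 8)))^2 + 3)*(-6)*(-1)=-602 / 3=-200.67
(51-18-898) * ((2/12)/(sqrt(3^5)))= -9.25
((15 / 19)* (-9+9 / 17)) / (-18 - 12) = 72 / 323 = 0.22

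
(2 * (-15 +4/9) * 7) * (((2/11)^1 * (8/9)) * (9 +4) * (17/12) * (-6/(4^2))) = 227.45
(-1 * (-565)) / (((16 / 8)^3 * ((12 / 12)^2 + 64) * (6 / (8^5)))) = 231424 / 39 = 5933.95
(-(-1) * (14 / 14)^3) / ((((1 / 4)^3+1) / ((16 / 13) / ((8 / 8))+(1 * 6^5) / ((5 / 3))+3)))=4597.99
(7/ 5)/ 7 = 0.20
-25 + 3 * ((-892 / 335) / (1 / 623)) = -1675523 / 335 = -5001.56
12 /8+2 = 7 /2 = 3.50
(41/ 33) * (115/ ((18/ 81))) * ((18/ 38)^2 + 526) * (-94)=-126292911105/ 3971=-31803805.37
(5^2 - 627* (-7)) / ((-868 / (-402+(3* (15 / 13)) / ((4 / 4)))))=11434467 / 5642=2026.67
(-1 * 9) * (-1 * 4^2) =144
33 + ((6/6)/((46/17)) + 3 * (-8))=431/46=9.37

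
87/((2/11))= 957/2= 478.50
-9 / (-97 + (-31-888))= 9 / 1016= 0.01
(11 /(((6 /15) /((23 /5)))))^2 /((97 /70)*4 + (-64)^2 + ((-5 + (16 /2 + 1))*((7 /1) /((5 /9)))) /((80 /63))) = 1018325 /263533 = 3.86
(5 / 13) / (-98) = -5 / 1274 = -0.00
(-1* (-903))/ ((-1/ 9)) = -8127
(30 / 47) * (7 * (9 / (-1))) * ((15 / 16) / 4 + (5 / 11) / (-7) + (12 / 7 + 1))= -1918485 / 16544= -115.96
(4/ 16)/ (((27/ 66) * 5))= 0.12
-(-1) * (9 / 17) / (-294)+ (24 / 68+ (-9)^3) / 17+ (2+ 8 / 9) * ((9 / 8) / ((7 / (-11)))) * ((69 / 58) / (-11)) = -42.31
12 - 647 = -635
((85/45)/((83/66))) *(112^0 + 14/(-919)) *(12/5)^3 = 38991744/1906925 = 20.45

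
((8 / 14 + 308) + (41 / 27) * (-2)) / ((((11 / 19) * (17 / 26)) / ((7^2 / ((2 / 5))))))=499214170 / 5049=98873.87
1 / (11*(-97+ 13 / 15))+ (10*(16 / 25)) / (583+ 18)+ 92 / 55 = 80193573 / 47665310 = 1.68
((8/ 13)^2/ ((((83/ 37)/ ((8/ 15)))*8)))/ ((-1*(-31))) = 2368/ 6522555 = 0.00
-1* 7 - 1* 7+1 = -13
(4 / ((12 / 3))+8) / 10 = 9 / 10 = 0.90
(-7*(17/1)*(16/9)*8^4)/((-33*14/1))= 557056/297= 1875.61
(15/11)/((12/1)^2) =5/528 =0.01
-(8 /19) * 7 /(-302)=28 /2869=0.01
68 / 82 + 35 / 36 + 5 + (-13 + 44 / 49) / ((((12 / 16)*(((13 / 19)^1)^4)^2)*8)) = -2076261294597167 / 58996908665604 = -35.19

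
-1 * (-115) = 115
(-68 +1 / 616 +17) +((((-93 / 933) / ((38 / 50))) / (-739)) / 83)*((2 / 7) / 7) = -51.00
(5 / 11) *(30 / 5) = 30 / 11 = 2.73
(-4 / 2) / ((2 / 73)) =-73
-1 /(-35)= 1 /35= 0.03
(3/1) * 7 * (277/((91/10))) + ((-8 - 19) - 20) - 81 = 511.23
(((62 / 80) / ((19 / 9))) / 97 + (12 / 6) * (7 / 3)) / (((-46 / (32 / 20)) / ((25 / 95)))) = -1032917 / 24161730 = -0.04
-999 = -999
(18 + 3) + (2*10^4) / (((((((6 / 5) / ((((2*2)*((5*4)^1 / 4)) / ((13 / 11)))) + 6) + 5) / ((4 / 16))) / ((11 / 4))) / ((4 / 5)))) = 6177869 / 6089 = 1014.60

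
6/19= 0.32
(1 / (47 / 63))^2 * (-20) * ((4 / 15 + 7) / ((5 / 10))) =-1153656 / 2209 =-522.25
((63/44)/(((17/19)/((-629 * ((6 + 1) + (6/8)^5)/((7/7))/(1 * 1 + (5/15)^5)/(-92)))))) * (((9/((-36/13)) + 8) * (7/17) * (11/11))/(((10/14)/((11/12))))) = 24751834220169/125047930880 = 197.94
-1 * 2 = -2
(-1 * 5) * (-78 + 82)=-20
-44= -44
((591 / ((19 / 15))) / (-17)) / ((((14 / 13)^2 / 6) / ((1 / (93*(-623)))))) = 1498185 / 611333702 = 0.00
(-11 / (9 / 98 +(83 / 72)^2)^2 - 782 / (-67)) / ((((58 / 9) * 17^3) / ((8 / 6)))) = 325764468398100 / 1243274008208582839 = 0.00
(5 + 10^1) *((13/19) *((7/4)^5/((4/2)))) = 3277365/38912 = 84.23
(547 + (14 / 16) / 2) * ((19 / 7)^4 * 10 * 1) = 5707408195 / 19208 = 297137.04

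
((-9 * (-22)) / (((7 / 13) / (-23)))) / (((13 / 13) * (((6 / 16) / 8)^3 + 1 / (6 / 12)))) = -1410859008 / 333655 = -4228.50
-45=-45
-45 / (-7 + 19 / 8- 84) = 360 / 709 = 0.51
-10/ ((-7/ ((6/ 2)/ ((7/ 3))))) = 90/ 49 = 1.84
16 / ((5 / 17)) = 272 / 5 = 54.40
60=60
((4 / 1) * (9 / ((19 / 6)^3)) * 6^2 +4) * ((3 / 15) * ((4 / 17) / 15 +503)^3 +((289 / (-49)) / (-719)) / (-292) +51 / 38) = 31697928700218917013949963931 / 27787711418443108125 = 1140717500.01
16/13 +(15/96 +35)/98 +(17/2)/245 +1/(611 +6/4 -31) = 385450231/237065920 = 1.63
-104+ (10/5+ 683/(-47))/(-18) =-87395/846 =-103.30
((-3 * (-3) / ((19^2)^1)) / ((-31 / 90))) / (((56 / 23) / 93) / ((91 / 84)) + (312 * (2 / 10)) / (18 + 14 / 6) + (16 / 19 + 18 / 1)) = -0.00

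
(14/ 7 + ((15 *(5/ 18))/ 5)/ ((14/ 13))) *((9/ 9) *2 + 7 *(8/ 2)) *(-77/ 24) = -12815/ 48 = -266.98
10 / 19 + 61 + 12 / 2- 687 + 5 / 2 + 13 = -22951 / 38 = -603.97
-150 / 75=-2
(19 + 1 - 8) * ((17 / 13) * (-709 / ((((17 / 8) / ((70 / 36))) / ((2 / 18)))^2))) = -55585600 / 483327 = -115.01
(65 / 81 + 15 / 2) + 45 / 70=5072 / 567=8.95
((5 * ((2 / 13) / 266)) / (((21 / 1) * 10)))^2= 1 / 5273373924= 0.00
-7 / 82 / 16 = -7 / 1312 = -0.01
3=3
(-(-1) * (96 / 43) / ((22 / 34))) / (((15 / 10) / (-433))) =-471104 / 473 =-995.99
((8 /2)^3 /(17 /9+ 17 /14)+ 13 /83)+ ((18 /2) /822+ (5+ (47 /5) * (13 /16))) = 11890231231 /355684880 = 33.43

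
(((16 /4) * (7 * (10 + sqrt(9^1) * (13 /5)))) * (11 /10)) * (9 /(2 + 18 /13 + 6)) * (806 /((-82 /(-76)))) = 24557561028 /62525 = 392763.87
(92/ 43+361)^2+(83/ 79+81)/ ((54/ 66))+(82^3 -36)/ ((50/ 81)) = 33691845874819/ 32865975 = 1025128.45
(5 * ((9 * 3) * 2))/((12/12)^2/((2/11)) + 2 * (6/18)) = 1620/37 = 43.78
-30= -30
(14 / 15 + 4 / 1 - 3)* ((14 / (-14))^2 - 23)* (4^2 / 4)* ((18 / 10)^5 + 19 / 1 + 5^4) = -5286593048 / 46875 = -112780.65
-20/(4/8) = -40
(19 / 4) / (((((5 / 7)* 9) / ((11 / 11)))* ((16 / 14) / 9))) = 931 / 160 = 5.82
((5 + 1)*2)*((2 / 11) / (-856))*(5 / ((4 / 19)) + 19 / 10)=-1539 / 23540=-0.07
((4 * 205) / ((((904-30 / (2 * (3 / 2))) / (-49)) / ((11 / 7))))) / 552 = -15785 / 123372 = -0.13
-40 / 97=-0.41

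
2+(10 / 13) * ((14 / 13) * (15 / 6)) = 688 / 169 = 4.07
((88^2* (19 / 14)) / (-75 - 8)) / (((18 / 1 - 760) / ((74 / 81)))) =2722016 / 17459631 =0.16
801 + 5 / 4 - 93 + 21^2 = 4601 / 4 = 1150.25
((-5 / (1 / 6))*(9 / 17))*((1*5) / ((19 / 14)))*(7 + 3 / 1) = -189000 / 323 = -585.14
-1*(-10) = 10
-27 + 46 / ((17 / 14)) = 185 / 17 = 10.88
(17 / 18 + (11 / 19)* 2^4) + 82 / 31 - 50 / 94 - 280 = -133382915 / 498294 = -267.68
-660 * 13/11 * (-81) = 63180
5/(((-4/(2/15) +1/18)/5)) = -450/539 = -0.83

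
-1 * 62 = -62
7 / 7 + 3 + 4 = 8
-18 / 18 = -1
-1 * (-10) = 10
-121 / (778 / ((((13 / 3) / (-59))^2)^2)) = -3455881 / 763611855498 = -0.00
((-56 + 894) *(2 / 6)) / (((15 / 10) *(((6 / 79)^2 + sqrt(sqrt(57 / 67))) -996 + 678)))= -202889470846368020348581088 / 346455329687569690779863165 -28568452716392975525936 *57^(1 / 4) *67^(3 / 4) / 1039365989062709072339589495 -269518593757854562664 *sqrt(3819) / 3118097967188127217018768485 -2542674365403396236 *57^(3 / 4) *67^(1 / 4) / 9354293901564381651056305455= -0.59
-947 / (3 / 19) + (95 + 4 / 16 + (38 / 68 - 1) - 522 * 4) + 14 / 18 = -4889929 / 612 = -7990.08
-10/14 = -5/7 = -0.71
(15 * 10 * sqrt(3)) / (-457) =-150 * sqrt(3) / 457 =-0.57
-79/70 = -1.13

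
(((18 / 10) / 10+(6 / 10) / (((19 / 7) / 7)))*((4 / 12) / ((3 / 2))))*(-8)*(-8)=35008 / 1425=24.57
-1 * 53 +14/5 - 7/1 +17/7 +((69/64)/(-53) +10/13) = -83376227/1543360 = -54.02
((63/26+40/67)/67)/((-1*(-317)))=5261/36998338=0.00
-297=-297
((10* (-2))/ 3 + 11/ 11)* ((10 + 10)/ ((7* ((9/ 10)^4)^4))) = -3400000000000000000/ 38913423965888661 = -87.37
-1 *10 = -10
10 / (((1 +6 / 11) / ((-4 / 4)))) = -110 / 17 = -6.47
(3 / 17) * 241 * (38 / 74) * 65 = 892905 / 629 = 1419.56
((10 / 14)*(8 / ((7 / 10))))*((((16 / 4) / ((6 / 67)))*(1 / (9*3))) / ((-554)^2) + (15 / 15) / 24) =14799650 / 43505343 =0.34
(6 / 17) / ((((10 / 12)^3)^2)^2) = 13060694016 / 4150390625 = 3.15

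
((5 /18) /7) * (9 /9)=5 /126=0.04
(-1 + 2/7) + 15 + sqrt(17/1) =sqrt(17) + 100/7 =18.41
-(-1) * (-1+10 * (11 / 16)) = 47 / 8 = 5.88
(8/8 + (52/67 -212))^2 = 44194.08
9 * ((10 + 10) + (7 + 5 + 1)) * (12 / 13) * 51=181764 / 13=13981.85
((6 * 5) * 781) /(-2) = -11715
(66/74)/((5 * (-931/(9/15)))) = -99/861175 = -0.00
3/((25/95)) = 57/5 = 11.40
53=53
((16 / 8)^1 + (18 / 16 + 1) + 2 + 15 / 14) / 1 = 403 / 56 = 7.20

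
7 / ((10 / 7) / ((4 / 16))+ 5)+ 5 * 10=50.65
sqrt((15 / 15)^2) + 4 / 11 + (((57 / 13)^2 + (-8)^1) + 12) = 45710 / 1859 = 24.59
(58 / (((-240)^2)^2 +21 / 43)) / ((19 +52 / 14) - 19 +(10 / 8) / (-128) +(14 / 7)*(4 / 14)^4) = 3065904128 / 652029369849578295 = 0.00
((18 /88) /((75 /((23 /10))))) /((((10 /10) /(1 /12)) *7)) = 23 /308000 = 0.00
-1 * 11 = -11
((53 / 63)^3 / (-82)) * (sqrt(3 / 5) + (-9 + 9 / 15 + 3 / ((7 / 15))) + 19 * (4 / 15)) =-9677005 / 430580934- 148877 * sqrt(15) / 102519270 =-0.03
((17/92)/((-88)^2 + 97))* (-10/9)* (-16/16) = 85/3246174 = 0.00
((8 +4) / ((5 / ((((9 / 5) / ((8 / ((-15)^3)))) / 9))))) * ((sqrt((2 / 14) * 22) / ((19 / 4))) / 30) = -27 * sqrt(154) / 133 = -2.52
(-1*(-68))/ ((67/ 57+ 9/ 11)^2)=6683193/ 390625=17.11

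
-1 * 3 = -3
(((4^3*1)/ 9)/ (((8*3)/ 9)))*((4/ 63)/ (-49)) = -32/ 9261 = -0.00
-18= -18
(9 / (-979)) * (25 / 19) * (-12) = 0.15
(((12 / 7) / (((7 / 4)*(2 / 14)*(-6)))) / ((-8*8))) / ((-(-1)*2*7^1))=0.00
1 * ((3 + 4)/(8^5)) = 7/32768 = 0.00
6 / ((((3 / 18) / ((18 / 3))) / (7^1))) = 1512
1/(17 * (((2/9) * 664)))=9/22576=0.00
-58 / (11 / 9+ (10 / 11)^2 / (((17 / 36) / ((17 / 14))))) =-442134 / 25517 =-17.33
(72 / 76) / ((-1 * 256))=-9 / 2432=-0.00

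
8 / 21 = 0.38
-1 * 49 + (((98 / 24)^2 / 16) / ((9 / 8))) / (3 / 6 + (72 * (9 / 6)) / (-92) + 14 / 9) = -2520217 / 52560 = -47.95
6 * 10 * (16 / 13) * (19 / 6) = 3040 / 13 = 233.85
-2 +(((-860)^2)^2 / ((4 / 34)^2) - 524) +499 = 39521339559973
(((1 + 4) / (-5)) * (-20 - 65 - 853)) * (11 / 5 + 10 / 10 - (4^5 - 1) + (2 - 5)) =-4796932 / 5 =-959386.40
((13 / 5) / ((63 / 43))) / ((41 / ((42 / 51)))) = 1118 / 31365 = 0.04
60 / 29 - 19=-491 / 29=-16.93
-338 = -338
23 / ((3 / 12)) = 92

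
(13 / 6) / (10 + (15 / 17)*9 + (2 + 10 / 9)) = 663 / 6442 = 0.10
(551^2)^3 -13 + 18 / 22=307823858933698677 / 11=27983987175790788.82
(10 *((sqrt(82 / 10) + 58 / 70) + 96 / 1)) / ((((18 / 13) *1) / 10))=130 *sqrt(205) / 9 + 440570 / 63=7199.99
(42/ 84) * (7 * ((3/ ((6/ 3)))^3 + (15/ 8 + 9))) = 399/ 8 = 49.88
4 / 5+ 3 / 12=21 / 20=1.05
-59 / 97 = -0.61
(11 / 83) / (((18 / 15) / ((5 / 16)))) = 0.03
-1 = -1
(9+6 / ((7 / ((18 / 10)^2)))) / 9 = 229 / 175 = 1.31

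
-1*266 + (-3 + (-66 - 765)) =-1100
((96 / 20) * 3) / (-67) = -72 / 335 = -0.21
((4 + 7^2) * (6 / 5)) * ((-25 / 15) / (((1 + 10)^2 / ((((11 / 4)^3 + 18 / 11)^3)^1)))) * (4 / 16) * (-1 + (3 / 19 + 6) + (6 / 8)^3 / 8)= -10582383575905428869 / 821404173860864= -12883.28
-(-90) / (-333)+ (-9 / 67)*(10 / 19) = -0.34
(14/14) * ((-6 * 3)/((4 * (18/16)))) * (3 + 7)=-40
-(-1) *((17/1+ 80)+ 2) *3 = 297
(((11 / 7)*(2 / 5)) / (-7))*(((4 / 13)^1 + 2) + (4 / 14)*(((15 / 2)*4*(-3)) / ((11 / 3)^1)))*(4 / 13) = 7536 / 57967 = 0.13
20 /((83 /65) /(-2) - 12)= -2600 /1643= -1.58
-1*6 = -6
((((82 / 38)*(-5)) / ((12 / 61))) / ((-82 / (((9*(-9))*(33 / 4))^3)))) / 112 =-1941670180395 / 1089536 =-1782107.41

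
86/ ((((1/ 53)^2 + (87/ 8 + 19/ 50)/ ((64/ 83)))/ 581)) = 3423.11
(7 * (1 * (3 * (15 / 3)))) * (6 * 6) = 3780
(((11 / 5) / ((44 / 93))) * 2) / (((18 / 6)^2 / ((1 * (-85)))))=-527 / 6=-87.83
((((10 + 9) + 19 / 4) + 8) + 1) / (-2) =-131 / 8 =-16.38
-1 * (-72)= 72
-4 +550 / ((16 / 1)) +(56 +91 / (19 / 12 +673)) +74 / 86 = 243298503 / 2784680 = 87.37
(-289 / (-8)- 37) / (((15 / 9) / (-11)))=231 / 40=5.78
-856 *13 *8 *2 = -178048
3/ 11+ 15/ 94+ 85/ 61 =115157/ 63074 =1.83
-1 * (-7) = 7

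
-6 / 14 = -0.43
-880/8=-110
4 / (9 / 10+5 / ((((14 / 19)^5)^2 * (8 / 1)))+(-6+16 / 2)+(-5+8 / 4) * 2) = 0.39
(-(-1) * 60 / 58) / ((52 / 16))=120 / 377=0.32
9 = 9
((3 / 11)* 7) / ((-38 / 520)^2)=1419600 / 3971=357.49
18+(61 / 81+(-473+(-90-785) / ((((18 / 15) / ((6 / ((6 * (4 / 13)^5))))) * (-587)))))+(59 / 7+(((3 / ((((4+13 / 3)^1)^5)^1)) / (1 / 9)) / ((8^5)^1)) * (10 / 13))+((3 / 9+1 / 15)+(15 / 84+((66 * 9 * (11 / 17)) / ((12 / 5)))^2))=1026449918744140533593941 / 40014033696000000000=25652.25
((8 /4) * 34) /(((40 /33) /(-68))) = -19074 /5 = -3814.80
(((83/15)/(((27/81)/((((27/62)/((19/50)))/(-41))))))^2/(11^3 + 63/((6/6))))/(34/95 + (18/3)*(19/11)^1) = 6905361375/479380733932504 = 0.00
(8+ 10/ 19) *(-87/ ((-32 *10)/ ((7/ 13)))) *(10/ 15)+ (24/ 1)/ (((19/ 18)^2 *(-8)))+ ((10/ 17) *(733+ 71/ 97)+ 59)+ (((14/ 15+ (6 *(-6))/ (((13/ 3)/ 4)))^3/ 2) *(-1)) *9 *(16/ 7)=19061536172285359189/ 54929697186000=347016.95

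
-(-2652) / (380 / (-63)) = -439.67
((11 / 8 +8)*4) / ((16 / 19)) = 1425 / 32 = 44.53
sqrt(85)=9.22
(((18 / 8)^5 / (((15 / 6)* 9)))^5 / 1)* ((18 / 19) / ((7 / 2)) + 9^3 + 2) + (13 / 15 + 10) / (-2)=3547088791521467955729377 / 43870513948262400000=80853.60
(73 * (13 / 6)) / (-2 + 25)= 949 / 138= 6.88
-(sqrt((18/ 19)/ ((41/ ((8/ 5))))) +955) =-955-12 * sqrt(3895)/ 3895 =-955.19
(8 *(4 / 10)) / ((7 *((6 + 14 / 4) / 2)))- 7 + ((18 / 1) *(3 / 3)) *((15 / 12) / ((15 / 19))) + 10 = 42023 / 1330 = 31.60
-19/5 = -3.80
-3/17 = -0.18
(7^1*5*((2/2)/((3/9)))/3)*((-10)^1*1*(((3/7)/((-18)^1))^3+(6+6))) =-22226375/5292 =-4200.00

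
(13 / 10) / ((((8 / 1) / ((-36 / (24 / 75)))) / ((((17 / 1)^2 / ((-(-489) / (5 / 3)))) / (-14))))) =1.29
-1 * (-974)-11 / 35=34079 / 35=973.69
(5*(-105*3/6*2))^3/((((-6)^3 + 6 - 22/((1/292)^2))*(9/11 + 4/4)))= 42.42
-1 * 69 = -69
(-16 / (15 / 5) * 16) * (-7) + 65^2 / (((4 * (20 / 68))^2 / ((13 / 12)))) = 749621 / 192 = 3904.28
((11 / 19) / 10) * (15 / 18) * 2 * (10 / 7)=55 / 399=0.14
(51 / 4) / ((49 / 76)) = 969 / 49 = 19.78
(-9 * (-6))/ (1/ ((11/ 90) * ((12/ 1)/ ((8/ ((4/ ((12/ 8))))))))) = 132/ 5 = 26.40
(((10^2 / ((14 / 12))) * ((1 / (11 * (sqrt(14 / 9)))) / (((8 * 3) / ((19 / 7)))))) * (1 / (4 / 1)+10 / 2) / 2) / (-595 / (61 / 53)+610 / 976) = -10431 * sqrt(14) / 10865162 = -0.00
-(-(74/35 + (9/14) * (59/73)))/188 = 13459/960680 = 0.01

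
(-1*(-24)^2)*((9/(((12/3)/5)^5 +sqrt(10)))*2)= 614400000/1789031 - 1875000000*sqrt(10)/1789031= -2970.81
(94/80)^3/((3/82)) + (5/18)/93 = 1187711297/26784000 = 44.34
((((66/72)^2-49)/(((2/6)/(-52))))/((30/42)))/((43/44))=1388387/129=10762.69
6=6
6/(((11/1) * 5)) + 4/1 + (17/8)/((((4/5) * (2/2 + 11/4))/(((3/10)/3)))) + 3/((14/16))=7.61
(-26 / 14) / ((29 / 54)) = -702 / 203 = -3.46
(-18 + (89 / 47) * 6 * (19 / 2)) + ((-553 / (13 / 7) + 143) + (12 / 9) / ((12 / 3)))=-118228 / 1833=-64.50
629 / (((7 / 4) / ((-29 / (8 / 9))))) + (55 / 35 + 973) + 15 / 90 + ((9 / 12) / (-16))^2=-924811075 / 86016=-10751.62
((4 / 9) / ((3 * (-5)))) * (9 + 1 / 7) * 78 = -6656 / 315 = -21.13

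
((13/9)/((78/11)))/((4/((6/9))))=11/324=0.03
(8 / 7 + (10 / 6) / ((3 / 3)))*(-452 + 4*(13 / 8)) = -1251.64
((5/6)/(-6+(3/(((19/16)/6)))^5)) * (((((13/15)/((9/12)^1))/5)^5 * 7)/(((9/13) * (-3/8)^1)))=-171338953864472576/9254581658217466998046875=-0.00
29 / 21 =1.38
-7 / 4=-1.75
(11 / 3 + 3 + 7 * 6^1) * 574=27934.67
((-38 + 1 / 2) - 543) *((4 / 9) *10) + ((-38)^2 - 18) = -1154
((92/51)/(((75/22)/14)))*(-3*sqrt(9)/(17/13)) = -368368/7225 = -50.99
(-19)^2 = 361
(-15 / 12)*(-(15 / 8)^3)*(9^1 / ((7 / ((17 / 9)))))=286875 / 14336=20.01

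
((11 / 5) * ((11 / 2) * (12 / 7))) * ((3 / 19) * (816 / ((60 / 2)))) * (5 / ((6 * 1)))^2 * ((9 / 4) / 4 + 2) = 84337 / 532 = 158.53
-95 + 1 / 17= -1614 / 17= -94.94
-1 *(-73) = 73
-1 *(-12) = 12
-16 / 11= -1.45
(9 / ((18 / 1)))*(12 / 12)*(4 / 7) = 2 / 7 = 0.29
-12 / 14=-6 / 7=-0.86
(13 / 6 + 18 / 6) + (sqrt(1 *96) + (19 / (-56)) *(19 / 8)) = 5861 / 1344 + 4 *sqrt(6) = 14.16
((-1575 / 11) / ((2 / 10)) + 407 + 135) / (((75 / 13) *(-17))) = 24869 / 14025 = 1.77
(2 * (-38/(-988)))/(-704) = -1/9152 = -0.00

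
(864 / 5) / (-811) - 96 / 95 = -94272 / 77045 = -1.22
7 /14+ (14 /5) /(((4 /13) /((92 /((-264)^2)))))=89213 /174240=0.51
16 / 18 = 8 / 9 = 0.89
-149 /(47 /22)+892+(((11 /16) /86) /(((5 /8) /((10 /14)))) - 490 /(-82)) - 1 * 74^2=-10783305007 /2320108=-4647.76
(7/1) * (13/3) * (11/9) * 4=4004/27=148.30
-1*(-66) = 66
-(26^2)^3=-308915776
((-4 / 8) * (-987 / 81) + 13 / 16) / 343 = 2983 / 148176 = 0.02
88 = 88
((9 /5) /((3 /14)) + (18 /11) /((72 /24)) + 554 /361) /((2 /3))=312123 /19855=15.72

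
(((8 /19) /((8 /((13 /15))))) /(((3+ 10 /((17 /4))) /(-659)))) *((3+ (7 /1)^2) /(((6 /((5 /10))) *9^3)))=-145639 /4363065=-0.03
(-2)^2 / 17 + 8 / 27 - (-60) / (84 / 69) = 160063 / 3213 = 49.82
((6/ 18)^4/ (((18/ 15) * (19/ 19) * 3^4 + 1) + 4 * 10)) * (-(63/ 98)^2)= -5/ 135436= -0.00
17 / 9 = 1.89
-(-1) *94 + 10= 104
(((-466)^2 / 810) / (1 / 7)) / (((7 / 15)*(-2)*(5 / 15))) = -54289 / 9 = -6032.11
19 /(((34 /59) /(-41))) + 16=-45417 /34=-1335.79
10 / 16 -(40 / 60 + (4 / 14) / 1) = -55 / 168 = -0.33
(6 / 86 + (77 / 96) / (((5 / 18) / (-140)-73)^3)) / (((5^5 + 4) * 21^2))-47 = -46300407387374078152262 / 985115051854897972113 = -47.00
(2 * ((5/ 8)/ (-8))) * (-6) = 15/ 16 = 0.94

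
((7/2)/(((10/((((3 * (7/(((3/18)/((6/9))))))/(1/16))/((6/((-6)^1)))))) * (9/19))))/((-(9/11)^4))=218092336/98415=2216.05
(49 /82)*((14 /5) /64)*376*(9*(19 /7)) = 393813 /1640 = 240.13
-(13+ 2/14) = -92/7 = -13.14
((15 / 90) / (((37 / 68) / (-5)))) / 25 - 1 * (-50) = 27716 / 555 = 49.94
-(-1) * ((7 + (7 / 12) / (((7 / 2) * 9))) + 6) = 703 / 54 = 13.02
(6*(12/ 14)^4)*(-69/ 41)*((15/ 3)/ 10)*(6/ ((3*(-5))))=536544/ 492205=1.09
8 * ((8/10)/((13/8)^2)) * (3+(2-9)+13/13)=-6144/845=-7.27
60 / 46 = 30 / 23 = 1.30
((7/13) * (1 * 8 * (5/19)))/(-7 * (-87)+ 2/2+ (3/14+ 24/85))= 333200/179443277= 0.00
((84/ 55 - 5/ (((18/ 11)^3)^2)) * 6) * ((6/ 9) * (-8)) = -2369847541/ 58458510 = -40.54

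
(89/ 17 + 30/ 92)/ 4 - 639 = -1994443/ 3128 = -637.61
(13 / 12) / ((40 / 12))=0.32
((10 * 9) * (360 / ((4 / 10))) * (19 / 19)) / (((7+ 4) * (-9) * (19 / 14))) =-126000 / 209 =-602.87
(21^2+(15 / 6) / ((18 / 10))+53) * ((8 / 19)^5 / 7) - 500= -77851022372 / 155994237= -499.06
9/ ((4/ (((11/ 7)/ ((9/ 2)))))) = 11/ 14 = 0.79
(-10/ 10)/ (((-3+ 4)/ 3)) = -3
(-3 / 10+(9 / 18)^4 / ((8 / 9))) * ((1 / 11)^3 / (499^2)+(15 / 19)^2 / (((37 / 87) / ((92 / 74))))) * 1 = -43868833318844373 / 104826182632434560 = -0.42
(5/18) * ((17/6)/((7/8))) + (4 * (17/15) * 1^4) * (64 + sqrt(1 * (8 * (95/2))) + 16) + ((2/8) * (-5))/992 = 136 * sqrt(95)/15 + 272656207/749952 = 451.94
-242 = -242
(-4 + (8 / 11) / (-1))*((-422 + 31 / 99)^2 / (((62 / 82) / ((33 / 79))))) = -3715675203188 / 8000883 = -464408.14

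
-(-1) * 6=6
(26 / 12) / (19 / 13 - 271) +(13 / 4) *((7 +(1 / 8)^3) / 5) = 4.54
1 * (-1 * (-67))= 67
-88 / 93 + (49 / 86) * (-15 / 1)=-75923 / 7998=-9.49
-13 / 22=-0.59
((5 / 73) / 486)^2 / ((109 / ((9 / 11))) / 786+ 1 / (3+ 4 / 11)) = 121175 / 2847829313142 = 0.00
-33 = -33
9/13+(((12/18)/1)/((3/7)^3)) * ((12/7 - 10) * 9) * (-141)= 3472951/39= 89050.03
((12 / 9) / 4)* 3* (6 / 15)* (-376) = -752 / 5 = -150.40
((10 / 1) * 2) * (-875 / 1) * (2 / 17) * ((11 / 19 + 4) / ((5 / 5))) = -3045000 / 323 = -9427.24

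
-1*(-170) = 170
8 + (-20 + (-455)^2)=207013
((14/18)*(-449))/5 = -3143/45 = -69.84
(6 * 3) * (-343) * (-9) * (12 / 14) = 47628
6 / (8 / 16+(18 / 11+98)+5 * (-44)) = -44 / 879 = -0.05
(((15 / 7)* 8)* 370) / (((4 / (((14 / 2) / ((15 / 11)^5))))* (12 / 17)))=101301079 / 30375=3335.01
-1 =-1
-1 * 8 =-8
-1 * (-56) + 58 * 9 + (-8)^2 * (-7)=130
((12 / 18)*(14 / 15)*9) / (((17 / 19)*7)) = 76 / 85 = 0.89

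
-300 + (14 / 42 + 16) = -851 / 3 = -283.67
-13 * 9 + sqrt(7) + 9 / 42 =-1635 / 14 + sqrt(7) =-114.14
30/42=5/7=0.71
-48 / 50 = -24 / 25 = -0.96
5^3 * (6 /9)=250 /3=83.33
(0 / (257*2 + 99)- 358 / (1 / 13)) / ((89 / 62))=-288548 / 89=-3242.11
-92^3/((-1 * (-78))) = -389344/39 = -9983.18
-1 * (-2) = 2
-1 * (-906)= 906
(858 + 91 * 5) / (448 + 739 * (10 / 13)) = 17069 / 13214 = 1.29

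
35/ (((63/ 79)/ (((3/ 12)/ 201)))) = 395/ 7236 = 0.05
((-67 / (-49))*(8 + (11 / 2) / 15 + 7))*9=189.10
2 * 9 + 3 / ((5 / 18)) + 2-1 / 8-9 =867 / 40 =21.68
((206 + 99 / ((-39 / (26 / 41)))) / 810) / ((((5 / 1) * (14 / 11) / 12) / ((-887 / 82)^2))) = 3626218321 / 65130345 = 55.68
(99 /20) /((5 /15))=297 /20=14.85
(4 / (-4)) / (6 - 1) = -1 / 5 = -0.20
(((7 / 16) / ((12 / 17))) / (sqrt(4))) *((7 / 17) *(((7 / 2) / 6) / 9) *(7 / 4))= 2401 / 165888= 0.01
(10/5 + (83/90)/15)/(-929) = -2783/1254150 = -0.00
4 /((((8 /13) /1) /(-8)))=-52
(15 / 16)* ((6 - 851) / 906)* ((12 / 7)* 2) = -12675 / 4228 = -3.00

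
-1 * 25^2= -625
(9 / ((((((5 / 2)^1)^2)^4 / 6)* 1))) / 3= 4608 / 390625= 0.01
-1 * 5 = -5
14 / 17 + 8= 150 / 17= 8.82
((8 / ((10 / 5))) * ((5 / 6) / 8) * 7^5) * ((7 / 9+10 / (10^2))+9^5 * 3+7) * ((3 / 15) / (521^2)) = 267969782773 / 293156280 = 914.09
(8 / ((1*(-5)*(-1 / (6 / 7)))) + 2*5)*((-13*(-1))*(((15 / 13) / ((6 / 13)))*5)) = 12935 / 7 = 1847.86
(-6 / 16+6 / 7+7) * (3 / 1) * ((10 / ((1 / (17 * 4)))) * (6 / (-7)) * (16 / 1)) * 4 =-41028480 / 49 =-837315.92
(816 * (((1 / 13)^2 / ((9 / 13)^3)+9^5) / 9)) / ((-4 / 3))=-2927177912 / 729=-4015333.21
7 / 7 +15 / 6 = 7 / 2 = 3.50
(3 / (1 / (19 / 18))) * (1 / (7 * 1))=19 / 42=0.45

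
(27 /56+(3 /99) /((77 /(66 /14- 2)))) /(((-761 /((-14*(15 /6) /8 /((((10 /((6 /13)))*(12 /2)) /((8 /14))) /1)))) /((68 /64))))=1168903 /90094996992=0.00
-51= -51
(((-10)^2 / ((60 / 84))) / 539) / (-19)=-20 / 1463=-0.01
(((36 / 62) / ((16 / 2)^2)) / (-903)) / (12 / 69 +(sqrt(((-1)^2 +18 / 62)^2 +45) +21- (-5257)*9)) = -0.00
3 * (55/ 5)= 33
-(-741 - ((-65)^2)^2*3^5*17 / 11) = 73740940026 / 11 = 6703721820.55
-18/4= -4.50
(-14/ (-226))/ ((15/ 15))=7/ 113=0.06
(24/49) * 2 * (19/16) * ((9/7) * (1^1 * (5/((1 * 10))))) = 513/686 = 0.75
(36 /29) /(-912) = -3 /2204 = -0.00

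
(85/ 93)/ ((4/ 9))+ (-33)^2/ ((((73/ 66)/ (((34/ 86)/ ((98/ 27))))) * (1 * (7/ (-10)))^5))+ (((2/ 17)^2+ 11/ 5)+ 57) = -576.81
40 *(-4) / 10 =-16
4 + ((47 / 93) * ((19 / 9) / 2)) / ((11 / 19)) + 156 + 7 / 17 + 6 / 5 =254395313 / 1565190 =162.53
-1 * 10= -10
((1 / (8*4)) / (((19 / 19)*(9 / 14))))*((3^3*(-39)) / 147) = -39 / 112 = -0.35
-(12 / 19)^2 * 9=-1296 / 361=-3.59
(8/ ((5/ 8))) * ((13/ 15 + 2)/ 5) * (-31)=-85312/ 375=-227.50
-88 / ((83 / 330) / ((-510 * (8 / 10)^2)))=9478656 / 83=114200.67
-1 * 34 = -34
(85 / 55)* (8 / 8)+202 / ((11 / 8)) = 1633 / 11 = 148.45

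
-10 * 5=-50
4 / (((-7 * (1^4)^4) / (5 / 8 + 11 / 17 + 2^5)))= -4525 / 238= -19.01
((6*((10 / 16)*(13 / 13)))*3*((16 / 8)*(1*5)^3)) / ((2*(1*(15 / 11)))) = 4125 / 4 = 1031.25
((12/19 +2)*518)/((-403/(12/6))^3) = -207200/1243565713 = -0.00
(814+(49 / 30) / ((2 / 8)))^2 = 151486864 / 225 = 673274.95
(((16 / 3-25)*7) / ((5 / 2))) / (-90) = 413 / 675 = 0.61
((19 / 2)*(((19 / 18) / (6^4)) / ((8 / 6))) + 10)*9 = 622441 / 6912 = 90.05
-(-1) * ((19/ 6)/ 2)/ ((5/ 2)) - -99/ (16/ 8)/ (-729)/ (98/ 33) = 16153/ 26460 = 0.61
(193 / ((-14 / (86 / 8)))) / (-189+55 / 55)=8299 / 10528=0.79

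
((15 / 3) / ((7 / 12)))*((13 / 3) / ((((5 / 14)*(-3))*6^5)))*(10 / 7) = -65 / 10206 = -0.01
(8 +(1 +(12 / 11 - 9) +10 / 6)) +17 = 652 / 33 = 19.76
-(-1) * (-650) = -650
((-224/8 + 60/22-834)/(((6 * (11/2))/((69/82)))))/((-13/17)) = 28.65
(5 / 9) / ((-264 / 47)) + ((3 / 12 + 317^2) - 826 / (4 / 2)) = 237780935 / 2376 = 100076.15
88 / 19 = 4.63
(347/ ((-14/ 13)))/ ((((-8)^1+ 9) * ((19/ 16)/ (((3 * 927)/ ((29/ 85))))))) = -8530661880/ 3857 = -2211735.00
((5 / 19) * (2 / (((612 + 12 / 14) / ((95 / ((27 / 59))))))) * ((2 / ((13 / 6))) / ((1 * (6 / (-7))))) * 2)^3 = -193301071768000 / 3414233552554539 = -0.06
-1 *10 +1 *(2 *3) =-4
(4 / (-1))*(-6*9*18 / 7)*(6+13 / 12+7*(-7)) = -162972 / 7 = -23281.71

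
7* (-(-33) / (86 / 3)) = 693 / 86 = 8.06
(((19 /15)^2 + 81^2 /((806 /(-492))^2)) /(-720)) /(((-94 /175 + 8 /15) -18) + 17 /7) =625757032243 /2868519728880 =0.22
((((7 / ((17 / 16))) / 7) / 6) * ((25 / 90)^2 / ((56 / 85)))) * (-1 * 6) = -125 / 1134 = -0.11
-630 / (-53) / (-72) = -0.17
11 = 11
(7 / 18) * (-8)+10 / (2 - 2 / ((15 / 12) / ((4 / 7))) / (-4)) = 161 / 117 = 1.38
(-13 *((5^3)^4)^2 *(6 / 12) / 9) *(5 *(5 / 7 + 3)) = -50365924835205078125 / 63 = -799459124368334573.41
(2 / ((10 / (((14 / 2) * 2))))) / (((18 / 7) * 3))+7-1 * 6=184 / 135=1.36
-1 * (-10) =10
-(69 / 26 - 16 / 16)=-43 / 26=-1.65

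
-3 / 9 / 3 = -1 / 9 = -0.11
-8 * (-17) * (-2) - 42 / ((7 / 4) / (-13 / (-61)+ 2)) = -19832 / 61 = -325.11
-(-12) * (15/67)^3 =0.13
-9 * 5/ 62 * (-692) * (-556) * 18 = -155824560/ 31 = -5026598.71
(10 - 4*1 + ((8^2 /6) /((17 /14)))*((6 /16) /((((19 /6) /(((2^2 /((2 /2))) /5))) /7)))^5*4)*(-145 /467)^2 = 1162322539050282 /1147521153973375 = 1.01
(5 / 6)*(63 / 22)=2.39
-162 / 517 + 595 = 307453 / 517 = 594.69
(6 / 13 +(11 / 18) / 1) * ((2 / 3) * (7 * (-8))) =-14056 / 351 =-40.05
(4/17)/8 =1/34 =0.03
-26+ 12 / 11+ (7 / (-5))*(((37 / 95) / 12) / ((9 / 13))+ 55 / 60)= -7408711 / 282150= -26.26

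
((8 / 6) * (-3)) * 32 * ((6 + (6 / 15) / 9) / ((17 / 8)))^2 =-2097152 / 2025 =-1035.63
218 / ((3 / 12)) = 872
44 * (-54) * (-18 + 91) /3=-57816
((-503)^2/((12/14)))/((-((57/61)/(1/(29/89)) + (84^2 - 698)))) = -9615101027/207115410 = -46.42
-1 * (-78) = 78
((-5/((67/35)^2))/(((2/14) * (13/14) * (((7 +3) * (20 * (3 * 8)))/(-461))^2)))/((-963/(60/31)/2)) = 510262921/1337957008128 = 0.00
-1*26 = -26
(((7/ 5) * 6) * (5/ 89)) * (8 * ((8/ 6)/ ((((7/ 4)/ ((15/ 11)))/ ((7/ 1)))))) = 26880/ 979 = 27.46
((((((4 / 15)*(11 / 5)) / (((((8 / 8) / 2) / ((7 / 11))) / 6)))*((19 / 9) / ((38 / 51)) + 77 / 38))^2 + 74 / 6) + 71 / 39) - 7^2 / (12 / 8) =12023647738 / 26398125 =455.47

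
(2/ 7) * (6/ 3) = 4/ 7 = 0.57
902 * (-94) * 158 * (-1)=13396504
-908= -908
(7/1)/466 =7/466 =0.02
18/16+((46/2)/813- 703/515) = -709297/3349560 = -0.21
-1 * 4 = -4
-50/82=-25/41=-0.61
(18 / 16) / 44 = 9 / 352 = 0.03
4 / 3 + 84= 256 / 3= 85.33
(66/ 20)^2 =1089/ 100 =10.89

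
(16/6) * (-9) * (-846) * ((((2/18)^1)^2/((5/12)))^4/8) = 24064/12301875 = 0.00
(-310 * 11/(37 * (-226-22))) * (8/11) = 10/37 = 0.27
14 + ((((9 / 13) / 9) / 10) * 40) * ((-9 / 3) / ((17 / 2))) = 3070 / 221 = 13.89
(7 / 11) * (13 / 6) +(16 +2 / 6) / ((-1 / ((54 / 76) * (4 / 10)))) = -20461 / 6270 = -3.26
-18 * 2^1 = -36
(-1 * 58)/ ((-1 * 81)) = 58/ 81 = 0.72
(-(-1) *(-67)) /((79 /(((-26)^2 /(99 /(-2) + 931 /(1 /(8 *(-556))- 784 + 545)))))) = 96297404632 /8968585837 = 10.74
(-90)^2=8100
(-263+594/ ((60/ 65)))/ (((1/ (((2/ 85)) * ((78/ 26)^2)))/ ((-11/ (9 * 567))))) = -8371/ 48195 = -0.17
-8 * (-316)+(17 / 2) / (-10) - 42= 49703 / 20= 2485.15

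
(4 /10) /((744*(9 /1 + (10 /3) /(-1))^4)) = 27 /51783020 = 0.00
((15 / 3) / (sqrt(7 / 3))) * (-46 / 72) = -115 * sqrt(21) / 252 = -2.09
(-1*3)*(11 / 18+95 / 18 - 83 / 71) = -3016 / 213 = -14.16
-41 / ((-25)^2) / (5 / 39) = -1599 / 3125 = -0.51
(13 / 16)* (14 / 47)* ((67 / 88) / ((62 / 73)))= 445081 / 2051456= 0.22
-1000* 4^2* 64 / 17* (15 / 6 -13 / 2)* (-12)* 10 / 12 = -40960000 / 17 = -2409411.76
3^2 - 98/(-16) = 121/8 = 15.12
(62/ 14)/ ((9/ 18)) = 62/ 7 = 8.86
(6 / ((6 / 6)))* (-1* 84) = -504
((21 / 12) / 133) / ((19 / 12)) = 3 / 361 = 0.01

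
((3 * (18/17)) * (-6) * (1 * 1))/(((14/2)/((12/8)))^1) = -486/119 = -4.08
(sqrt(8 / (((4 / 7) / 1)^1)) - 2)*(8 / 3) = -16 / 3 + 8*sqrt(14) / 3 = 4.64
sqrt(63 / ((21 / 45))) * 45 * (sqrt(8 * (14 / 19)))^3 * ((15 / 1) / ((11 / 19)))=907200 * sqrt(1995) / 209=193877.85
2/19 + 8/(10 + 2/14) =1206/1349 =0.89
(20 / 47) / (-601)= -20 / 28247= -0.00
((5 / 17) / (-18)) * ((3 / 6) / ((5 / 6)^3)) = -6 / 425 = -0.01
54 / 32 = 27 / 16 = 1.69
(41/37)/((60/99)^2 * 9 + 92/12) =0.10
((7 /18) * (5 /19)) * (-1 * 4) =-70 /171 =-0.41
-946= -946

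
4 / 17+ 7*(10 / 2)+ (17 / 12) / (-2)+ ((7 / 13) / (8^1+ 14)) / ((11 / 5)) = 34.54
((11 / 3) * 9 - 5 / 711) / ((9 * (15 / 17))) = 398786 / 95985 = 4.15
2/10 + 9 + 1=51/5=10.20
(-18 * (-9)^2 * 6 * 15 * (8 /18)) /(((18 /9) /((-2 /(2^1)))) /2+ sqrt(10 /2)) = -14580 * sqrt(5) - 14580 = -47181.87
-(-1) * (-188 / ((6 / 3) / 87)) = -8178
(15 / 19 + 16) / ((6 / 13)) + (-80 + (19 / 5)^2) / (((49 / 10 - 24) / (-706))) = -259866167 / 108870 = -2386.94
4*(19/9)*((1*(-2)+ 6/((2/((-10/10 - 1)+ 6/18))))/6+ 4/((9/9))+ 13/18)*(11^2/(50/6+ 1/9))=3872/9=430.22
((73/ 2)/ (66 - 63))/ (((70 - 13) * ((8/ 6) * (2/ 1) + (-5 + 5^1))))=0.08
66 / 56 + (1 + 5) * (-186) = -31215 / 28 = -1114.82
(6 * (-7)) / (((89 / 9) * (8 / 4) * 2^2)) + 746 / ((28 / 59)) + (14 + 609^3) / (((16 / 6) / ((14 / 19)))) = 1477543192303 / 23674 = 62412063.54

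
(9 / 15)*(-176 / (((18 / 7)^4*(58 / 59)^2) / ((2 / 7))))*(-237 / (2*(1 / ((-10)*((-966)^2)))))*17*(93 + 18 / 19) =-544083498769605410 / 431433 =-1261107747366.58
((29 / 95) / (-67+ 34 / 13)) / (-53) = 377 / 4214295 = 0.00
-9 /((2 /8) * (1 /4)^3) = -2304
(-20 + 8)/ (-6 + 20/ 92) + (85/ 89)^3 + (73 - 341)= -24851664967/ 93760877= -265.05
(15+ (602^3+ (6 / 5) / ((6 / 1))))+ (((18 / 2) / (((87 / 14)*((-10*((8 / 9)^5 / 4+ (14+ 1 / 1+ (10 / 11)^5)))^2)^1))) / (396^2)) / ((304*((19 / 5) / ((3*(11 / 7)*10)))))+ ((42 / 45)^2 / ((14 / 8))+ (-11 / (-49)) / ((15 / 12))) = 144796661045353877952782968523588866978163 / 663695758106832512136606171782400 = 218167223.88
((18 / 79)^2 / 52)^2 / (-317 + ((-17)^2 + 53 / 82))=-538002 / 14764690354427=-0.00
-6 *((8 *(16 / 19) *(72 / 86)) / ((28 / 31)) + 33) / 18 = -74813 / 5719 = -13.08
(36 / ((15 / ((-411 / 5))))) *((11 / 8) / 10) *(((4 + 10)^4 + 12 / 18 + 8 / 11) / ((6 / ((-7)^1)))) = 1215795.27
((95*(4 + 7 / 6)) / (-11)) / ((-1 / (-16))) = -23560 / 33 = -713.94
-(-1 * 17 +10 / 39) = 653 / 39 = 16.74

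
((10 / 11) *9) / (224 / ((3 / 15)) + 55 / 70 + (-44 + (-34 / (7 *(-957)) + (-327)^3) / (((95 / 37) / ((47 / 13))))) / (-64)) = 4332182400 / 407929829598037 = 0.00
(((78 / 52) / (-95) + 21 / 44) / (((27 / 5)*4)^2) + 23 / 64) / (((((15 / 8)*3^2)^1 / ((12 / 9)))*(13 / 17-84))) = -9956186 / 29104760025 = -0.00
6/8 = 3/4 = 0.75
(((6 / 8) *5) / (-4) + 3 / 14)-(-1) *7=703 / 112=6.28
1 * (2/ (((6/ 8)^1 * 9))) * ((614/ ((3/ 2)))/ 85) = 1.43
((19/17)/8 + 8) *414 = 229149/68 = 3369.84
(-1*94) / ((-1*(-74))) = -47 / 37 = -1.27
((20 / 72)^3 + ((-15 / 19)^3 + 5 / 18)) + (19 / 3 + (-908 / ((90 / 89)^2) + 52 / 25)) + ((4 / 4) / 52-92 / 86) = -98473611676757 / 111804717960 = -880.76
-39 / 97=-0.40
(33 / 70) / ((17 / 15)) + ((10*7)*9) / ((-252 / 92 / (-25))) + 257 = 1429765 / 238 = 6007.42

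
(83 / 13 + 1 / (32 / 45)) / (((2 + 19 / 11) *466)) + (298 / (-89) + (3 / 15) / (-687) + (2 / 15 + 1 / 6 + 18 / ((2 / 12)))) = 255027272020153 / 2429852168640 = 104.96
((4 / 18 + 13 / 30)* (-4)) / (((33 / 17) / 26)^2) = -23052952 / 49005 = -470.42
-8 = -8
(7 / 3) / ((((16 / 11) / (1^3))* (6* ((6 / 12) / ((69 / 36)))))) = 1771 / 1728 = 1.02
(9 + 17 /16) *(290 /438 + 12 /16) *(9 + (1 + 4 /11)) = 3783983 /25696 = 147.26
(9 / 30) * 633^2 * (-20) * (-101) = 242817534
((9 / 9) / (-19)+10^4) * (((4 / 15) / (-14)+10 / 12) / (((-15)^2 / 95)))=1203327 / 350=3438.08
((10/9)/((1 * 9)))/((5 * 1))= 2/81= 0.02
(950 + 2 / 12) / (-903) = -5701 / 5418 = -1.05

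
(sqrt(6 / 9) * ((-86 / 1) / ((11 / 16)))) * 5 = -6880 * sqrt(6) / 33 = -510.68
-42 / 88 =-0.48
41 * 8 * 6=1968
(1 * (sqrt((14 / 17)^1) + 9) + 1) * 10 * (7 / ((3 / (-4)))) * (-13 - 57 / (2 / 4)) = 35560 * sqrt(238) / 51 + 355600 / 3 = 129290.06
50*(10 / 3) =500 / 3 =166.67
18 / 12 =3 / 2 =1.50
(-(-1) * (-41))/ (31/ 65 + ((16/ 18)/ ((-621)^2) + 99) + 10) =-9249599385/ 24697992724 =-0.37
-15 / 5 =-3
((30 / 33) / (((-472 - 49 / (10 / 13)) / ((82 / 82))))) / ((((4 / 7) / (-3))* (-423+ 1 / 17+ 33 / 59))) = -526575 / 24964364623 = -0.00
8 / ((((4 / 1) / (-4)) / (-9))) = 72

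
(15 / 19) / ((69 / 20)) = 0.23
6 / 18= 1 / 3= 0.33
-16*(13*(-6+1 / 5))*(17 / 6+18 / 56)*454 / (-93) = -36285496 / 1953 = -18579.36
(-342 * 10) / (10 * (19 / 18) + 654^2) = -30780 / 3849539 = -0.01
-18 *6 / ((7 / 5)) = -540 / 7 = -77.14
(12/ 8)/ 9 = 1/ 6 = 0.17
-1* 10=-10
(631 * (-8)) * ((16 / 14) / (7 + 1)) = -5048 / 7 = -721.14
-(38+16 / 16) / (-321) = 13 / 107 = 0.12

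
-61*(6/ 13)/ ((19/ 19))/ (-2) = 183/ 13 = 14.08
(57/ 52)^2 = 3249/ 2704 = 1.20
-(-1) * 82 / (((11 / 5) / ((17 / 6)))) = 3485 / 33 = 105.61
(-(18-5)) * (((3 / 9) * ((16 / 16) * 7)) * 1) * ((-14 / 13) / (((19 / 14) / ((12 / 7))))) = 784 / 19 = 41.26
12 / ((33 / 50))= 200 / 11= 18.18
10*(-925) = -9250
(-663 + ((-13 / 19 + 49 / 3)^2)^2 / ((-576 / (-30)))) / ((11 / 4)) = 311692206604 / 348348033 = 894.77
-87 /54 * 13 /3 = -377 /54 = -6.98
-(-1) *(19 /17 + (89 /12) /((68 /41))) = 4561 /816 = 5.59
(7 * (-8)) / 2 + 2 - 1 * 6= -32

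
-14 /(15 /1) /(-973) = 2 /2085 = 0.00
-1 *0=0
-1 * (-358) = 358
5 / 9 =0.56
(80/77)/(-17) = -80/1309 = -0.06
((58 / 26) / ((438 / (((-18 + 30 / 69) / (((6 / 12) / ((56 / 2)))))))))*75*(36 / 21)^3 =-2024524800 / 1069523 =-1892.92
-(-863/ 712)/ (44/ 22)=863/ 1424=0.61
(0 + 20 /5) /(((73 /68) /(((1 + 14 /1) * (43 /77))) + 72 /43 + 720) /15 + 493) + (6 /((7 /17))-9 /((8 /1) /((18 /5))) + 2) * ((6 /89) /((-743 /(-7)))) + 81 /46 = 4808677883509356 /2707261897235405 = 1.78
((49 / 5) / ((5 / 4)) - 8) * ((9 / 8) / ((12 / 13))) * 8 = -39 / 25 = -1.56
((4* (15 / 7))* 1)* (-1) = -60 / 7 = -8.57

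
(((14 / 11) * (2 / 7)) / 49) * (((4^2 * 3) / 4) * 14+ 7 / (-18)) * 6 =1724 / 231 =7.46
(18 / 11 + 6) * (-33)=-252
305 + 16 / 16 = 306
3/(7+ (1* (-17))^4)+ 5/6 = 208829/250584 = 0.83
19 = 19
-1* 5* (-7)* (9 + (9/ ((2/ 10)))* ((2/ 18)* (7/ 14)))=805/ 2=402.50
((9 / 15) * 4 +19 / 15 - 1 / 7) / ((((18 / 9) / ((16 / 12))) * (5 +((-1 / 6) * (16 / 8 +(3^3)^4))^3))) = -3552 / 1050674309164159589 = -0.00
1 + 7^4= 2402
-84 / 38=-42 / 19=-2.21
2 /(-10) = -1 /5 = -0.20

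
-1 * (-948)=948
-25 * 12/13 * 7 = -2100/13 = -161.54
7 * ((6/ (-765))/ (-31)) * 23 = 322/ 7905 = 0.04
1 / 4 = 0.25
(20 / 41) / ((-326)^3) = -5 / 355121254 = -0.00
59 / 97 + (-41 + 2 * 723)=136344 / 97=1405.61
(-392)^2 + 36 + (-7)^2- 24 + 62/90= 6917656/45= 153725.69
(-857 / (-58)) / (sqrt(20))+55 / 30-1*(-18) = 857*sqrt(5) / 580+119 / 6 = 23.14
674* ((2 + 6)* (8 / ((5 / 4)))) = 34508.80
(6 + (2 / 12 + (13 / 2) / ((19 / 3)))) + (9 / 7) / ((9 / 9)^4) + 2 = 4181 / 399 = 10.48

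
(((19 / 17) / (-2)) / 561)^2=361 / 363817476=0.00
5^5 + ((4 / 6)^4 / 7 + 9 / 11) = 19495904 / 6237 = 3125.85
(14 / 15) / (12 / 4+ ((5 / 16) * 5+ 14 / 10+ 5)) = 224 / 2631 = 0.09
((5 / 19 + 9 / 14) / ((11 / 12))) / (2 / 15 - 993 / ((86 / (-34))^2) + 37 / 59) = -1183091895 / 184872191042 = -0.01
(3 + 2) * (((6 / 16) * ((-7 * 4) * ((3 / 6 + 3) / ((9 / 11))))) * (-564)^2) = -71439060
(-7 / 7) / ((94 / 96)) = -48 / 47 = -1.02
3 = 3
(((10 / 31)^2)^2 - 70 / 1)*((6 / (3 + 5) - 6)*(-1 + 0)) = -678682935 / 1847042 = -367.44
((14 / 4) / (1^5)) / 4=7 / 8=0.88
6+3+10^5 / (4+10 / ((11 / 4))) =275189 / 21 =13104.24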